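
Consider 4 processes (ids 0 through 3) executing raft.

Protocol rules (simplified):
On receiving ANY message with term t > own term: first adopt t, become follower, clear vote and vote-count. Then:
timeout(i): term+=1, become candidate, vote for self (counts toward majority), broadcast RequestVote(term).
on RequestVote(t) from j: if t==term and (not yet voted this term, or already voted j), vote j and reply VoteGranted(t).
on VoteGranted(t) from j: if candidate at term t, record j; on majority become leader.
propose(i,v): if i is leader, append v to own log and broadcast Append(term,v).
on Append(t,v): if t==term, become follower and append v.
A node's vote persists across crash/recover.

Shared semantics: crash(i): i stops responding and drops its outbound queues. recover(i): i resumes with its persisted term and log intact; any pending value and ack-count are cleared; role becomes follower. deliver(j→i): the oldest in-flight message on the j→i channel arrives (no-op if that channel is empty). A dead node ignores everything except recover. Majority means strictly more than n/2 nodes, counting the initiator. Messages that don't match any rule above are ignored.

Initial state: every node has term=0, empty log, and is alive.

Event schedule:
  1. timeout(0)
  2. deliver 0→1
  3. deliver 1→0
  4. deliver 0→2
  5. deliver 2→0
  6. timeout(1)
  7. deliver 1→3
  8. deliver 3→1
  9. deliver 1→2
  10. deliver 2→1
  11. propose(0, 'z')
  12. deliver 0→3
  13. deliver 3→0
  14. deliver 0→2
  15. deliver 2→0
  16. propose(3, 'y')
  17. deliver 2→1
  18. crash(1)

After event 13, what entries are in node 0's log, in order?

z

e1 timeout(0): 0[cand,t=1,-]
e2 deliver 0→1: 1[foll,t=1,-]
e3 deliver 1→0: ·
e4 deliver 0→2: 2[foll,t=1,-]
e5 deliver 2→0: 0[lead,t=1,-]
e6 timeout(1): 1[cand,t=2,-]
e7 deliver 1→3: 3[foll,t=2,-]
e8 deliver 3→1: ·
e9 deliver 1→2: 2[foll,t=2,-]
e10 deliver 2→1: 1[lead,t=2,-]
e11 propose(0,'z'): 0[lead,t=1,z]
e12 deliver 0→3: ·
e13 deliver 3→0: ·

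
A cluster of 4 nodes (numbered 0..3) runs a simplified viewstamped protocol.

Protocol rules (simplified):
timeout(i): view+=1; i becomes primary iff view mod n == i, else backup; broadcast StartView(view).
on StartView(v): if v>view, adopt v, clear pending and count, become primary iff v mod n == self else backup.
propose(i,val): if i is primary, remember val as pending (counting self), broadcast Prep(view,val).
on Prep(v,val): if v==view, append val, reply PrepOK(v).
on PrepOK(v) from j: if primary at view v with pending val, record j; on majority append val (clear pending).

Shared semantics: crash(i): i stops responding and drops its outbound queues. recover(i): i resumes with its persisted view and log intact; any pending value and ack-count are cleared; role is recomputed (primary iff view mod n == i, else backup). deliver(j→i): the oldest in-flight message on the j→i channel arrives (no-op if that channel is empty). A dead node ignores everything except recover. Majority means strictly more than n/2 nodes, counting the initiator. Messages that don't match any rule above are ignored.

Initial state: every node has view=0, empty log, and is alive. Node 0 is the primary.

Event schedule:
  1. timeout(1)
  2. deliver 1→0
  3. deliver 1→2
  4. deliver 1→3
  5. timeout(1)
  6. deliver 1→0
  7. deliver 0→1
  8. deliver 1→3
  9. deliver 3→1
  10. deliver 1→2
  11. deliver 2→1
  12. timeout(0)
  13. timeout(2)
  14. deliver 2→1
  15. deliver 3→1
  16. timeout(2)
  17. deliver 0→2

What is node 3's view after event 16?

2

1. timeout(1):  <1:prim v1 ->
2. deliver 1→0:  <0:back v1 ->
3. deliver 1→2:  <2:back v1 ->
4. deliver 1→3:  <3:back v1 ->
5. timeout(1):  <1:back v2 ->
6. deliver 1→0:  <0:back v2 ->
7. deliver 0→1:  nop
8. deliver 1→3:  <3:back v2 ->
9. deliver 3→1:  nop
10. deliver 1→2:  <2:prim v2 ->
11. deliver 2→1:  nop
12. timeout(0):  <0:back v3 ->
13. timeout(2):  <2:back v3 ->
14. deliver 2→1:  <1:back v3 ->
15. deliver 3→1:  nop
16. timeout(2):  <2:back v4 ->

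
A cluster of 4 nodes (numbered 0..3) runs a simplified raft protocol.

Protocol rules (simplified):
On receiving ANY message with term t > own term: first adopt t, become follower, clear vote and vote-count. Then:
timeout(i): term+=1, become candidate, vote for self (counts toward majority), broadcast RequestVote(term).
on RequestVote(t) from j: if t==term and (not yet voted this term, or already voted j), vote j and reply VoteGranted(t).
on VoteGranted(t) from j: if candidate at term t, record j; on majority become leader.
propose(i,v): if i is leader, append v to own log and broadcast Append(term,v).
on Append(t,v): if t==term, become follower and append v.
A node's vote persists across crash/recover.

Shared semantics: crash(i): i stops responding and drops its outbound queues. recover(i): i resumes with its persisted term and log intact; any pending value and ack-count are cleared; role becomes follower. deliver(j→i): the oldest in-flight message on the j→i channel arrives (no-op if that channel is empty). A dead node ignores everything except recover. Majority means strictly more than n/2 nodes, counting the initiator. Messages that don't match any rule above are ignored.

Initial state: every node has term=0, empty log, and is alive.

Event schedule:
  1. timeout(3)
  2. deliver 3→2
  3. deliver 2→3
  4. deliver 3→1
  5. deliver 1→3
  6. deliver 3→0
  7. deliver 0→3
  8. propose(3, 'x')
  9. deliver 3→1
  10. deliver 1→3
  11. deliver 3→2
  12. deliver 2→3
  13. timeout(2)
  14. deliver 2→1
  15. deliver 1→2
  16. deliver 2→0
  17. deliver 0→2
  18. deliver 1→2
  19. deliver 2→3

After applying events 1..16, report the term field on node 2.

2

step 1 timeout(3): 3={cand,t=1,log=-}
step 2 deliver 3→2: 2={foll,t=1,log=-}
step 3 deliver 2→3: —
step 4 deliver 3→1: 1={foll,t=1,log=-}
step 5 deliver 1→3: 3={lead,t=1,log=-}
step 6 deliver 3→0: 0={foll,t=1,log=-}
step 7 deliver 0→3: —
step 8 propose(3,'x'): 3={lead,t=1,log=x}
step 9 deliver 3→1: 1={foll,t=1,log=x}
step 10 deliver 1→3: —
step 11 deliver 3→2: 2={foll,t=1,log=x}
step 12 deliver 2→3: —
step 13 timeout(2): 2={cand,t=2,log=x}
step 14 deliver 2→1: 1={foll,t=2,log=x}
step 15 deliver 1→2: —
step 16 deliver 2→0: 0={foll,t=2,log=-}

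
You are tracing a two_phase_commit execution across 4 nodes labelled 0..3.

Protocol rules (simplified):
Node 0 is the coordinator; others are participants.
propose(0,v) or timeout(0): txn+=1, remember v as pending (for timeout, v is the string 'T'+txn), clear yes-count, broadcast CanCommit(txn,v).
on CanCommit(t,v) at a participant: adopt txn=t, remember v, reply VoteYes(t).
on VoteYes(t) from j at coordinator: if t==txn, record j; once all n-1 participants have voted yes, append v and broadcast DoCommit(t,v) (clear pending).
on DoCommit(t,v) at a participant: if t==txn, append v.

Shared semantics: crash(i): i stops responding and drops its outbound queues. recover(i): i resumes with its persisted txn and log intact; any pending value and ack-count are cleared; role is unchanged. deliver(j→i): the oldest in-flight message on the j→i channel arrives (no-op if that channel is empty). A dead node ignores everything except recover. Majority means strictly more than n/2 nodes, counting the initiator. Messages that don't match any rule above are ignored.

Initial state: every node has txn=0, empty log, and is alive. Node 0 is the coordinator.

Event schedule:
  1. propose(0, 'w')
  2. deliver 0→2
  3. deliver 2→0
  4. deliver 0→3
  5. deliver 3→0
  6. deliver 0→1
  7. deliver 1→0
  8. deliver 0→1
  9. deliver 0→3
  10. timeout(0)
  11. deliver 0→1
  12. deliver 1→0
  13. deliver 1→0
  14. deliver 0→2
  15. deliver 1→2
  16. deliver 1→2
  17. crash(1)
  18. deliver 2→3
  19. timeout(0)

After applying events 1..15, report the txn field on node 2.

1. propose(0,'w'):  <0:coor t1 ->
2. deliver 0→2:  <2:part t1 ->
3. deliver 2→0:  nop
4. deliver 0→3:  <3:part t1 ->
5. deliver 3→0:  nop
6. deliver 0→1:  <1:part t1 ->
7. deliver 1→0:  <0:coor t1 w>
8. deliver 0→1:  <1:part t1 w>
9. deliver 0→3:  <3:part t1 w>
10. timeout(0):  <0:coor t2 w>
11. deliver 0→1:  <1:part t2 w>
12. deliver 1→0:  nop
13. deliver 1→0:  nop
14. deliver 0→2:  <2:part t1 w>
15. deliver 1→2:  nop

1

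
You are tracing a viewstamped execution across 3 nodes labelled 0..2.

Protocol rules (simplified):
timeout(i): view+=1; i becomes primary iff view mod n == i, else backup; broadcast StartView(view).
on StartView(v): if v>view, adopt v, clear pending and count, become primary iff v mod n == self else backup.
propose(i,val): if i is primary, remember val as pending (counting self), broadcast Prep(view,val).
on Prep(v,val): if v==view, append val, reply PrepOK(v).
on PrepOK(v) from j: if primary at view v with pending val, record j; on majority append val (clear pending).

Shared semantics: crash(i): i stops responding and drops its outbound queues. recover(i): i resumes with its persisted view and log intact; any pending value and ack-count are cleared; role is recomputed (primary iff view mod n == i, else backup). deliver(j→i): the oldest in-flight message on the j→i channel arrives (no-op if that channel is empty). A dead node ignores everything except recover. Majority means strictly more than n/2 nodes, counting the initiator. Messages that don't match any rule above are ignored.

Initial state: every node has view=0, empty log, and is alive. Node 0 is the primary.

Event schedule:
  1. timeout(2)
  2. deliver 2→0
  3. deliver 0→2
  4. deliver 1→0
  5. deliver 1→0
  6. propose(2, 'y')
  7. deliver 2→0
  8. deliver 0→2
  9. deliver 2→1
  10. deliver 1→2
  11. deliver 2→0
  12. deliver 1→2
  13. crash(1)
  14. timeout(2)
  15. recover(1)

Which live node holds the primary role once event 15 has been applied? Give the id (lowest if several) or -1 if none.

1

1. timeout(2):  <2:back v1 ->
2. deliver 2→0:  <0:back v1 ->
3. deliver 0→2:  nop
4. deliver 1→0:  nop
5. deliver 1→0:  nop
6. propose(2,'y'):  nop
7. deliver 2→0:  nop
8. deliver 0→2:  nop
9. deliver 2→1:  <1:prim v1 ->
10. deliver 1→2:  nop
11. deliver 2→0:  nop
12. deliver 1→2:  nop
13. crash(1):  <1:✗prim v1 ->
14. timeout(2):  <2:prim v2 ->
15. recover(1):  <1:prim v1 ->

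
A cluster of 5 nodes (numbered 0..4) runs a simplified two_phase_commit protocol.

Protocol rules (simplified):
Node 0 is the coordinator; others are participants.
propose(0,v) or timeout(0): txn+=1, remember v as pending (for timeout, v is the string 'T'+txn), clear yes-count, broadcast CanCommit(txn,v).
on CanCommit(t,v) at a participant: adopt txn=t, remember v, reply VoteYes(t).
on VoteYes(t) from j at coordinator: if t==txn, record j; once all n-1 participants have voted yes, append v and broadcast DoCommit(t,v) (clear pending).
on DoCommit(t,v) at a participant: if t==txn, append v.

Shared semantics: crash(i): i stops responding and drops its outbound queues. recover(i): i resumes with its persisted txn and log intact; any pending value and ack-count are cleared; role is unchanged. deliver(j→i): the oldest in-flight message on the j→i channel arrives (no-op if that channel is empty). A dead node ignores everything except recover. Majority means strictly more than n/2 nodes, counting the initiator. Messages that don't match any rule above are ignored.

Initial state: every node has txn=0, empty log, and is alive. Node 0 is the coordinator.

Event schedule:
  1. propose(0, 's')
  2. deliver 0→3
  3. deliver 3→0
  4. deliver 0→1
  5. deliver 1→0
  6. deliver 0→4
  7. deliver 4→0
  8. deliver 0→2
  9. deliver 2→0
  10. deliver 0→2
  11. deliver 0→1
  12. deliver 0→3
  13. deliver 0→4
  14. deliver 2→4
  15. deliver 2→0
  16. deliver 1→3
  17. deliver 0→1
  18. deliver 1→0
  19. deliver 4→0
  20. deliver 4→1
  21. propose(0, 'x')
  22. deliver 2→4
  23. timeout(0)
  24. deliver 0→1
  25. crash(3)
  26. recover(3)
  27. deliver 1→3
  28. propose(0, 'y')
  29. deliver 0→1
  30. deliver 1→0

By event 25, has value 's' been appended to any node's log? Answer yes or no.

yes

[1] propose(0,'s') → N0(coor t1 [-])
[2] deliver 0→3 → N3(part t1 [-])
[3] deliver 3→0 → ∅
[4] deliver 0→1 → N1(part t1 [-])
[5] deliver 1→0 → ∅
[6] deliver 0→4 → N4(part t1 [-])
[7] deliver 4→0 → ∅
[8] deliver 0→2 → N2(part t1 [-])
[9] deliver 2→0 → N0(coor t1 [s])
[10] deliver 0→2 → N2(part t1 [s])
[11] deliver 0→1 → N1(part t1 [s])
[12] deliver 0→3 → N3(part t1 [s])
[13] deliver 0→4 → N4(part t1 [s])
[14] deliver 2→4 → ∅
[15] deliver 2→0 → ∅
[16] deliver 1→3 → ∅
[17] deliver 0→1 → ∅
[18] deliver 1→0 → ∅
[19] deliver 4→0 → ∅
[20] deliver 4→1 → ∅
[21] propose(0,'x') → N0(coor t2 [s])
[22] deliver 2→4 → ∅
[23] timeout(0) → N0(coor t3 [s])
[24] deliver 0→1 → N1(part t2 [s])
[25] crash(3) → N3(✗part t1 [s])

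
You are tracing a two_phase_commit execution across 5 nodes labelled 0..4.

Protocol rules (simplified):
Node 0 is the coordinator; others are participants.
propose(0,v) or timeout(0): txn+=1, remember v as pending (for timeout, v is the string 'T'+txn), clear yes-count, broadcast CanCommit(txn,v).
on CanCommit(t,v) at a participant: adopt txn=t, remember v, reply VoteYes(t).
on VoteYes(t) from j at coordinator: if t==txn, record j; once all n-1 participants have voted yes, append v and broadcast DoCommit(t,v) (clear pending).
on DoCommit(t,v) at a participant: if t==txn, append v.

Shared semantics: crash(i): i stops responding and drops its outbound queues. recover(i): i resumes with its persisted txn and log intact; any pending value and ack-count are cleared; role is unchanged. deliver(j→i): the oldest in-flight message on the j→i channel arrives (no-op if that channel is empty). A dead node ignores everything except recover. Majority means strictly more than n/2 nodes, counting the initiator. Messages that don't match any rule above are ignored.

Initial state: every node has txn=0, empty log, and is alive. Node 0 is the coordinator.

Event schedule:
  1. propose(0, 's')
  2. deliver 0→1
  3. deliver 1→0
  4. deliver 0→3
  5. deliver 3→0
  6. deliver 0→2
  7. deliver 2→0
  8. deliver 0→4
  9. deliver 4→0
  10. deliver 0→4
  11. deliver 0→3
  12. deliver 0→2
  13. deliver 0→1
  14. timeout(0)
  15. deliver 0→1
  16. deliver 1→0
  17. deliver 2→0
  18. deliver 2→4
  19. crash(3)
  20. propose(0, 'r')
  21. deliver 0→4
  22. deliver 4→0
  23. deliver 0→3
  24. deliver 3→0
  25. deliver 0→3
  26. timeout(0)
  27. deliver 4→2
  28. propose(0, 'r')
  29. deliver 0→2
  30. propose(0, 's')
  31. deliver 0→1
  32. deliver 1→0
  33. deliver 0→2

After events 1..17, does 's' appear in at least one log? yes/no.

yes

e1 propose(0,'s'): 0[coor,t=1,-]
e2 deliver 0→1: 1[part,t=1,-]
e3 deliver 1→0: ·
e4 deliver 0→3: 3[part,t=1,-]
e5 deliver 3→0: ·
e6 deliver 0→2: 2[part,t=1,-]
e7 deliver 2→0: ·
e8 deliver 0→4: 4[part,t=1,-]
e9 deliver 4→0: 0[coor,t=1,s]
e10 deliver 0→4: 4[part,t=1,s]
e11 deliver 0→3: 3[part,t=1,s]
e12 deliver 0→2: 2[part,t=1,s]
e13 deliver 0→1: 1[part,t=1,s]
e14 timeout(0): 0[coor,t=2,s]
e15 deliver 0→1: 1[part,t=2,s]
e16 deliver 1→0: ·
e17 deliver 2→0: ·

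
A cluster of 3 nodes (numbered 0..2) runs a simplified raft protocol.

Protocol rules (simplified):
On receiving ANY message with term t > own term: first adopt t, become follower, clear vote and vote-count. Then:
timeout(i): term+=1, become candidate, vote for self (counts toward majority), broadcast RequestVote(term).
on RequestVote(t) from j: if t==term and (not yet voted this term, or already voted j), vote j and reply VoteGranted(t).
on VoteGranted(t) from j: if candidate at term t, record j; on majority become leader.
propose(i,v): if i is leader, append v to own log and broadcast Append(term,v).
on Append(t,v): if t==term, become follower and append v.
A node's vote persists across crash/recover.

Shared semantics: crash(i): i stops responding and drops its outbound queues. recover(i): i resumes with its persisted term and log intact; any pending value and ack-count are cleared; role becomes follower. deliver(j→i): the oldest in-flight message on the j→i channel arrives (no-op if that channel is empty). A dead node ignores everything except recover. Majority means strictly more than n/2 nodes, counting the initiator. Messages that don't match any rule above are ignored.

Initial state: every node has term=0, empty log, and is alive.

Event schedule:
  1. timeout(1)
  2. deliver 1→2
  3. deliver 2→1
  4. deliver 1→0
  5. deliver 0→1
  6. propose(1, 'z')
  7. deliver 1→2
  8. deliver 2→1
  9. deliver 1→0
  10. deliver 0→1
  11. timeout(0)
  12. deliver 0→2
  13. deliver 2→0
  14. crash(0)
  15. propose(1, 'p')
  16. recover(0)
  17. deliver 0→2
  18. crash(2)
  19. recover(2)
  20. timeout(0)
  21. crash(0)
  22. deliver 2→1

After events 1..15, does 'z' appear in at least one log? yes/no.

after 1 — timeout(1): n1:cand/t1/[-]
after 2 — deliver 1→2: n2:foll/t1/[-]
after 3 — deliver 2→1: n1:lead/t1/[-]
after 4 — deliver 1→0: n0:foll/t1/[-]
after 5 — deliver 0→1: ·
after 6 — propose(1,'z'): n1:lead/t1/[z]
after 7 — deliver 1→2: n2:foll/t1/[z]
after 8 — deliver 2→1: ·
after 9 — deliver 1→0: n0:foll/t1/[z]
after 10 — deliver 0→1: ·
after 11 — timeout(0): n0:cand/t2/[z]
after 12 — deliver 0→2: n2:foll/t2/[z]
after 13 — deliver 2→0: n0:lead/t2/[z]
after 14 — crash(0): n0:✗lead/t2/[z]
after 15 — propose(1,'p'): n1:lead/t1/[z,p]

yes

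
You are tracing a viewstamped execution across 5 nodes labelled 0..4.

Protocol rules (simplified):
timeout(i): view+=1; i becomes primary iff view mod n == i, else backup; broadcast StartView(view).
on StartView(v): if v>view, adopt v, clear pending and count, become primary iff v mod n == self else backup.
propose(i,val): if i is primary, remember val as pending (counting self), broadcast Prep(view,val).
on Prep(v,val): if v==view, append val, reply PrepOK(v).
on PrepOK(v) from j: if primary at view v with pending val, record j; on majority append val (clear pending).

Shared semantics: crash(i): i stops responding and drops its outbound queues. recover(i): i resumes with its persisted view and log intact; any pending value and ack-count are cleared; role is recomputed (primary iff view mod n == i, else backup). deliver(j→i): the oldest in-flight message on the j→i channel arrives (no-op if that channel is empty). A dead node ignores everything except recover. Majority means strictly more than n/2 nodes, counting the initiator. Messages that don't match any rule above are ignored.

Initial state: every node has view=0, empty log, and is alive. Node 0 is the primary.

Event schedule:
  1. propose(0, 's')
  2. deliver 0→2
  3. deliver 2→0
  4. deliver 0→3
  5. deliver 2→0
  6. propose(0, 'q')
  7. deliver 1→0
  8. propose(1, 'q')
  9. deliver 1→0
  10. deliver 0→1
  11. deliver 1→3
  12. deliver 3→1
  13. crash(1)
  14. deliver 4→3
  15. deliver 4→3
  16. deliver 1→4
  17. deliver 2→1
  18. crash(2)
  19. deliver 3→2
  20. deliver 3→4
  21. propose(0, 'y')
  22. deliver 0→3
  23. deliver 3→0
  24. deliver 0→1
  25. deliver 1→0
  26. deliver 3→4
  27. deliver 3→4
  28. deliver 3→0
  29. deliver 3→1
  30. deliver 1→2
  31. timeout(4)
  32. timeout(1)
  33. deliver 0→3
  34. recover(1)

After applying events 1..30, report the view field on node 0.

e1 propose(0,'s'): ·
e2 deliver 0→2: 2[back,v=0,s]
e3 deliver 2→0: ·
e4 deliver 0→3: 3[back,v=0,s]
e5 deliver 2→0: ·
e6 propose(0,'q'): ·
e7 deliver 1→0: ·
e8 propose(1,'q'): ·
e9 deliver 1→0: ·
e10 deliver 0→1: 1[back,v=0,s]
e11 deliver 1→3: ·
e12 deliver 3→1: ·
e13 crash(1): 1[✗back,v=0,s]
e14 deliver 4→3: ·
e15 deliver 4→3: ·
e16 deliver 1→4: ·
e17 deliver 2→1: ·
e18 crash(2): 2[✗back,v=0,s]
e19 deliver 3→2: ·
e20 deliver 3→4: ·
e21 propose(0,'y'): ·
e22 deliver 0→3: 3[back,v=0,s,q]
e23 deliver 3→0: ·
e24 deliver 0→1: ·
e25 deliver 1→0: ·
e26 deliver 3→4: ·
e27 deliver 3→4: ·
e28 deliver 3→0: ·
e29 deliver 3→1: ·
e30 deliver 1→2: ·

0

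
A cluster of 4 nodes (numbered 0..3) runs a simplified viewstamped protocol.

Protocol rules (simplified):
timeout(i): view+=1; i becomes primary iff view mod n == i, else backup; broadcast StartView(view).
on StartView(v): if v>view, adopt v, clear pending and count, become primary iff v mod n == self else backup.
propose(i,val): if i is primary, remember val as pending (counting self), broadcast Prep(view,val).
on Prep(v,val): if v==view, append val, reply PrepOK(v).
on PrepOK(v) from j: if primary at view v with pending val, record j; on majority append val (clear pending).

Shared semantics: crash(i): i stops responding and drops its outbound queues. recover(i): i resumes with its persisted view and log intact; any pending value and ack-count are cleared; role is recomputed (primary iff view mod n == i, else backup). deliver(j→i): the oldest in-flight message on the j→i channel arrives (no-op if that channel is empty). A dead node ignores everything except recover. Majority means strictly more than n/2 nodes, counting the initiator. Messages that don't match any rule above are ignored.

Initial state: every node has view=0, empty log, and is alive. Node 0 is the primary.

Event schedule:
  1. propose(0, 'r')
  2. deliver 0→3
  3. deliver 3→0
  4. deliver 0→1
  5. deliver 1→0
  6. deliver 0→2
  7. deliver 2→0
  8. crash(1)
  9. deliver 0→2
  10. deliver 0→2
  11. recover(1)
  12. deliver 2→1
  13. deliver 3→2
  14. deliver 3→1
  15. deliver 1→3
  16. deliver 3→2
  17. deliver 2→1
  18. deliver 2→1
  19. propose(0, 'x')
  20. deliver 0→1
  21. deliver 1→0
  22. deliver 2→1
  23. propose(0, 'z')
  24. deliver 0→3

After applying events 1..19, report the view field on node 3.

0

1. propose(0,'r'):  nop
2. deliver 0→3:  <3:back v0 r>
3. deliver 3→0:  nop
4. deliver 0→1:  <1:back v0 r>
5. deliver 1→0:  <0:prim v0 r>
6. deliver 0→2:  <2:back v0 r>
7. deliver 2→0:  nop
8. crash(1):  <1:✗back v0 r>
9. deliver 0→2:  nop
10. deliver 0→2:  nop
11. recover(1):  <1:back v0 r>
12. deliver 2→1:  nop
13. deliver 3→2:  nop
14. deliver 3→1:  nop
15. deliver 1→3:  nop
16. deliver 3→2:  nop
17. deliver 2→1:  nop
18. deliver 2→1:  nop
19. propose(0,'x'):  nop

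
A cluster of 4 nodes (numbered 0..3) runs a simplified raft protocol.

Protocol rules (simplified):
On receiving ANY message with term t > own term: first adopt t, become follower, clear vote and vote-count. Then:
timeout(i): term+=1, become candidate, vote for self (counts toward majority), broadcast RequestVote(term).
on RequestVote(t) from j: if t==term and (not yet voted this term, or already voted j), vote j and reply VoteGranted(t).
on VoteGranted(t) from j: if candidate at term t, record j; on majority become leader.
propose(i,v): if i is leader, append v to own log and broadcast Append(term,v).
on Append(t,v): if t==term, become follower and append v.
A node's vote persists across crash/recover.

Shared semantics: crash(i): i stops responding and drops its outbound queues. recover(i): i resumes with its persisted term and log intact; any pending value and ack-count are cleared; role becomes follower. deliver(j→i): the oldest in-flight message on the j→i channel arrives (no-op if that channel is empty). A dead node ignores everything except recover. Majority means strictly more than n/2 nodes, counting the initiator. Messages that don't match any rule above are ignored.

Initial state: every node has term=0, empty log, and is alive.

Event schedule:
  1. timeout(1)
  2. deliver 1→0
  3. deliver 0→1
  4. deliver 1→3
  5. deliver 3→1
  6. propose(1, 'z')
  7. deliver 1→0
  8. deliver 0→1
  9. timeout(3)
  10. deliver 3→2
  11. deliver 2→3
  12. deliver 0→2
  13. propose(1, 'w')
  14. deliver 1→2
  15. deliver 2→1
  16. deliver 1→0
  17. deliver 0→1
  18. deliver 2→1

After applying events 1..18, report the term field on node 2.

after 1 — timeout(1): n1:cand/t1/[-]
after 2 — deliver 1→0: n0:foll/t1/[-]
after 3 — deliver 0→1: ·
after 4 — deliver 1→3: n3:foll/t1/[-]
after 5 — deliver 3→1: n1:lead/t1/[-]
after 6 — propose(1,'z'): n1:lead/t1/[z]
after 7 — deliver 1→0: n0:foll/t1/[z]
after 8 — deliver 0→1: ·
after 9 — timeout(3): n3:cand/t2/[-]
after 10 — deliver 3→2: n2:foll/t2/[-]
after 11 — deliver 2→3: ·
after 12 — deliver 0→2: ·
after 13 — propose(1,'w'): n1:lead/t1/[z,w]
after 14 — deliver 1→2: ·
after 15 — deliver 2→1: ·
after 16 — deliver 1→0: n0:foll/t1/[z,w]
after 17 — deliver 0→1: ·
after 18 — deliver 2→1: ·

2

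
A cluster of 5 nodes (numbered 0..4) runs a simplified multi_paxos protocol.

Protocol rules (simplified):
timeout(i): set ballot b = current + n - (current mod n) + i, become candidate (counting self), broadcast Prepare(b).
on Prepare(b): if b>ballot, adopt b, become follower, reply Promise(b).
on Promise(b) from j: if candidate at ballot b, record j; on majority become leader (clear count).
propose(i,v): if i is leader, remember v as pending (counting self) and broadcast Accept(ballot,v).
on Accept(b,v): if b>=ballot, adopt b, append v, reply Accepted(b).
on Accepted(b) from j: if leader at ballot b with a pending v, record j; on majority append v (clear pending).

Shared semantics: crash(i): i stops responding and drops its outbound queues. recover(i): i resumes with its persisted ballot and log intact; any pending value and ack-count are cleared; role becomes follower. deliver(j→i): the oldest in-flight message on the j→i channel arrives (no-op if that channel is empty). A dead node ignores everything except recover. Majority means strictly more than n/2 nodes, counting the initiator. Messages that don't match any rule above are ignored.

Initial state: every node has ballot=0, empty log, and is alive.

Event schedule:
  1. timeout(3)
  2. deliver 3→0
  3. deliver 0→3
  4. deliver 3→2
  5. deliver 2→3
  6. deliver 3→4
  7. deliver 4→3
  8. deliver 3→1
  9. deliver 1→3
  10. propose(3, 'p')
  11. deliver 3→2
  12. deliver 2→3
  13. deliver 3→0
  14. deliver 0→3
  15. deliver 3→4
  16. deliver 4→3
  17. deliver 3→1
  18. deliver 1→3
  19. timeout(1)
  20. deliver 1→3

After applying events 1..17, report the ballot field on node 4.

8

[1] timeout(3) → N3(cand b8 [-])
[2] deliver 3→0 → N0(foll b8 [-])
[3] deliver 0→3 → ∅
[4] deliver 3→2 → N2(foll b8 [-])
[5] deliver 2→3 → N3(lead b8 [-])
[6] deliver 3→4 → N4(foll b8 [-])
[7] deliver 4→3 → ∅
[8] deliver 3→1 → N1(foll b8 [-])
[9] deliver 1→3 → ∅
[10] propose(3,'p') → ∅
[11] deliver 3→2 → N2(foll b8 [p])
[12] deliver 2→3 → ∅
[13] deliver 3→0 → N0(foll b8 [p])
[14] deliver 0→3 → N3(lead b8 [p])
[15] deliver 3→4 → N4(foll b8 [p])
[16] deliver 4→3 → ∅
[17] deliver 3→1 → N1(foll b8 [p])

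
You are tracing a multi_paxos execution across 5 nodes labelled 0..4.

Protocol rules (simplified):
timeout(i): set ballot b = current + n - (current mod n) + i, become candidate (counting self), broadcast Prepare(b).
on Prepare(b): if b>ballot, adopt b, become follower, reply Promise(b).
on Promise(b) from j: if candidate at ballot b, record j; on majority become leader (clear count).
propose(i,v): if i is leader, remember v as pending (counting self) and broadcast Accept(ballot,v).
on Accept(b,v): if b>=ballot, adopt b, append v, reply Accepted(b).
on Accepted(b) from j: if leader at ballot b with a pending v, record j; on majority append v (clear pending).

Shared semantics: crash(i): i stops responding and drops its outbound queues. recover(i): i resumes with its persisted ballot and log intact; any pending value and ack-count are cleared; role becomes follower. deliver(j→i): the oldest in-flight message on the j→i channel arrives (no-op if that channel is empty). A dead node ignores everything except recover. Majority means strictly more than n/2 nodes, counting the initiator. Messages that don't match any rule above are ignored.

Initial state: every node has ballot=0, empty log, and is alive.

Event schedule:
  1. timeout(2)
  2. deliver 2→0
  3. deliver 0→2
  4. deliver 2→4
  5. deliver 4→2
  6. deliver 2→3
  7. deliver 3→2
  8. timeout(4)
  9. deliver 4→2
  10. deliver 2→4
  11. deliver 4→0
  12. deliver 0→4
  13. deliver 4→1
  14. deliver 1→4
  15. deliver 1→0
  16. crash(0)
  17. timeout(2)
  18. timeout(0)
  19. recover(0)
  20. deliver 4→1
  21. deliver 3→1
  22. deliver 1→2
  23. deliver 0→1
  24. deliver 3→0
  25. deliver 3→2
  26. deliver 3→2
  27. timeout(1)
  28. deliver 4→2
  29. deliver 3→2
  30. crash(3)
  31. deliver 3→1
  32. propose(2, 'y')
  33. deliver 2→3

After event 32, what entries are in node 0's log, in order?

step 1 timeout(2): 2={cand,b=7,log=-}
step 2 deliver 2→0: 0={foll,b=7,log=-}
step 3 deliver 0→2: —
step 4 deliver 2→4: 4={foll,b=7,log=-}
step 5 deliver 4→2: 2={lead,b=7,log=-}
step 6 deliver 2→3: 3={foll,b=7,log=-}
step 7 deliver 3→2: —
step 8 timeout(4): 4={cand,b=14,log=-}
step 9 deliver 4→2: 2={foll,b=14,log=-}
step 10 deliver 2→4: —
step 11 deliver 4→0: 0={foll,b=14,log=-}
step 12 deliver 0→4: 4={lead,b=14,log=-}
step 13 deliver 4→1: 1={foll,b=14,log=-}
step 14 deliver 1→4: —
step 15 deliver 1→0: —
step 16 crash(0): 0={✗foll,b=14,log=-}
step 17 timeout(2): 2={cand,b=17,log=-}
step 18 timeout(0): —
step 19 recover(0): 0={foll,b=14,log=-}
step 20 deliver 4→1: —
step 21 deliver 3→1: —
step 22 deliver 1→2: —
step 23 deliver 0→1: —
step 24 deliver 3→0: —
step 25 deliver 3→2: —
step 26 deliver 3→2: —
step 27 timeout(1): 1={cand,b=16,log=-}
step 28 deliver 4→2: —
step 29 deliver 3→2: —
step 30 crash(3): 3={✗foll,b=7,log=-}
step 31 deliver 3→1: —
step 32 propose(2,'y'): —

empty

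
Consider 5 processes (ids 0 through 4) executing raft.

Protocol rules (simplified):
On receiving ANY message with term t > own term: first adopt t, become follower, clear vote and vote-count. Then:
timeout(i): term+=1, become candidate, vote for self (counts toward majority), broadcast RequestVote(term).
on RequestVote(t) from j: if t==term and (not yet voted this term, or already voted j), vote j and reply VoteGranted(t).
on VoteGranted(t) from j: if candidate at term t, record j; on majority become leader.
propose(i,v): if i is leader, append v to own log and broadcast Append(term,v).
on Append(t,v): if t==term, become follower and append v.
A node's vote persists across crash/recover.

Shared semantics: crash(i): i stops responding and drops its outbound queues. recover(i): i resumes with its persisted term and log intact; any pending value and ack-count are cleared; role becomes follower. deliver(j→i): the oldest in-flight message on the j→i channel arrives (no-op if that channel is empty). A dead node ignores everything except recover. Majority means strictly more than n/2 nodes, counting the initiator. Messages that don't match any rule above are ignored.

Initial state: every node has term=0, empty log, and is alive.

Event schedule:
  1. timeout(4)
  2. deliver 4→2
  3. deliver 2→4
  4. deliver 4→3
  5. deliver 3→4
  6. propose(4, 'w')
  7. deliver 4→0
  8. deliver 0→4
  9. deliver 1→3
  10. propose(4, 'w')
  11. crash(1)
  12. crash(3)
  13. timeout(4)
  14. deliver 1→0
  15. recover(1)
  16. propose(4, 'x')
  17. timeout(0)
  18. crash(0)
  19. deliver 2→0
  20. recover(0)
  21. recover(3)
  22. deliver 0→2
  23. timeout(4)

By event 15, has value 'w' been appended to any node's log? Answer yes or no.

yes

e1 timeout(4): 4[cand,t=1,-]
e2 deliver 4→2: 2[foll,t=1,-]
e3 deliver 2→4: ·
e4 deliver 4→3: 3[foll,t=1,-]
e5 deliver 3→4: 4[lead,t=1,-]
e6 propose(4,'w'): 4[lead,t=1,w]
e7 deliver 4→0: 0[foll,t=1,-]
e8 deliver 0→4: ·
e9 deliver 1→3: ·
e10 propose(4,'w'): 4[lead,t=1,w,w]
e11 crash(1): 1[✗foll,t=0,-]
e12 crash(3): 3[✗foll,t=1,-]
e13 timeout(4): 4[cand,t=2,w,w]
e14 deliver 1→0: ·
e15 recover(1): 1[foll,t=0,-]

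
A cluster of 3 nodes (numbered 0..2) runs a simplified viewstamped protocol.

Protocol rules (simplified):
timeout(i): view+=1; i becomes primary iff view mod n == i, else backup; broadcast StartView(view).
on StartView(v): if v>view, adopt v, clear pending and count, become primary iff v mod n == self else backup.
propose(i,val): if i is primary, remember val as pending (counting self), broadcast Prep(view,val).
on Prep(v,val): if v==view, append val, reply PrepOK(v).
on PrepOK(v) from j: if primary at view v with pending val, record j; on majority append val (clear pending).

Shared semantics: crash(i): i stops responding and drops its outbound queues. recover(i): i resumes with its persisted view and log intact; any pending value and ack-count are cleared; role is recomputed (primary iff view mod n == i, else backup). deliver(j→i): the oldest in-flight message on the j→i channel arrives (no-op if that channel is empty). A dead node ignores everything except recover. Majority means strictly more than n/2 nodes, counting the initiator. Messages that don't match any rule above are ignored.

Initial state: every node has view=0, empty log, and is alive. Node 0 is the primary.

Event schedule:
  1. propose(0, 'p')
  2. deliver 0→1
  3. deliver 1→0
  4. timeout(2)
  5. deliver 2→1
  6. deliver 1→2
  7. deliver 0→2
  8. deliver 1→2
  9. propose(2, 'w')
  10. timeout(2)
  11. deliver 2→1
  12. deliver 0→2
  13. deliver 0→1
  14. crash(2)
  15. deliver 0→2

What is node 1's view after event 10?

1. propose(0,'p'):  nop
2. deliver 0→1:  <1:back v0 p>
3. deliver 1→0:  <0:prim v0 p>
4. timeout(2):  <2:back v1 ->
5. deliver 2→1:  <1:prim v1 p>
6. deliver 1→2:  nop
7. deliver 0→2:  nop
8. deliver 1→2:  nop
9. propose(2,'w'):  nop
10. timeout(2):  <2:prim v2 ->

1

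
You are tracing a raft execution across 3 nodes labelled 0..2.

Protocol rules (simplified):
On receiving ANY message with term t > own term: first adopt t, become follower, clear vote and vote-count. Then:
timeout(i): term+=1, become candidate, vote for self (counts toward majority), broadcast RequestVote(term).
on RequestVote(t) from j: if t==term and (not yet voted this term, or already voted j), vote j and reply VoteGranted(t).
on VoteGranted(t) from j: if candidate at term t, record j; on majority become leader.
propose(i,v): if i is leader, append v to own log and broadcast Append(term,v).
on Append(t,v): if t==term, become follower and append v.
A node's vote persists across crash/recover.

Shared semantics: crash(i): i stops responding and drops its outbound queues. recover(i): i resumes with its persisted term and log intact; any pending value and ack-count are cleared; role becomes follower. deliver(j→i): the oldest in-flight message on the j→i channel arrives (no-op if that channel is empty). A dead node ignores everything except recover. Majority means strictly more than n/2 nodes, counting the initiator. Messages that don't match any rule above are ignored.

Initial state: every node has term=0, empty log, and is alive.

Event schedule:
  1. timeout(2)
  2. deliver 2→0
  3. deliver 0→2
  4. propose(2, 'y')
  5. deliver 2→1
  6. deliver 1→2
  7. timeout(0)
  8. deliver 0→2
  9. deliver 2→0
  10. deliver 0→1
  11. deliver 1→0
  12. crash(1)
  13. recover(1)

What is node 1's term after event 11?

after 1 — timeout(2): n2:cand/t1/[-]
after 2 — deliver 2→0: n0:foll/t1/[-]
after 3 — deliver 0→2: n2:lead/t1/[-]
after 4 — propose(2,'y'): n2:lead/t1/[y]
after 5 — deliver 2→1: n1:foll/t1/[-]
after 6 — deliver 1→2: ·
after 7 — timeout(0): n0:cand/t2/[-]
after 8 — deliver 0→2: n2:foll/t2/[y]
after 9 — deliver 2→0: ·
after 10 — deliver 0→1: n1:foll/t2/[-]
after 11 — deliver 1→0: n0:lead/t2/[-]

2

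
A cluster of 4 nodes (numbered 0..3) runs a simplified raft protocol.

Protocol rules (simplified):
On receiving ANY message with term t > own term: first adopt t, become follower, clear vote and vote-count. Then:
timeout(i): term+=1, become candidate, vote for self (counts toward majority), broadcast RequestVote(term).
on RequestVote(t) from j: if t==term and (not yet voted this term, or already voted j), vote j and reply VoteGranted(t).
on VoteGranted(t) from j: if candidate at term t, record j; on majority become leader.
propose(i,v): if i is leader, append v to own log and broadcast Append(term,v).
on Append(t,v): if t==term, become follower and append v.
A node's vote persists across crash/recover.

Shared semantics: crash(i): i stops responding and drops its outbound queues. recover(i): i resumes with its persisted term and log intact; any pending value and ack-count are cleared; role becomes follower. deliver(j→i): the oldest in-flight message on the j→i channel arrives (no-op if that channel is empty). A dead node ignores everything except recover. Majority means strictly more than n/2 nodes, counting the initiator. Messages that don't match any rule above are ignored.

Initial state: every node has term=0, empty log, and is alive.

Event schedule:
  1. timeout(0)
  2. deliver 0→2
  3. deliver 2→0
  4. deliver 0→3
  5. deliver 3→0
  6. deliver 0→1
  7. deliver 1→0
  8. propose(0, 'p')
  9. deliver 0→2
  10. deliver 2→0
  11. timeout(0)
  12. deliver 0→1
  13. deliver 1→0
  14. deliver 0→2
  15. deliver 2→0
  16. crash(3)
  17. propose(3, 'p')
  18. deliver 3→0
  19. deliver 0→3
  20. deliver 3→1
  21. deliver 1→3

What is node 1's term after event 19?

after 1 — timeout(0): n0:cand/t1/[-]
after 2 — deliver 0→2: n2:foll/t1/[-]
after 3 — deliver 2→0: ·
after 4 — deliver 0→3: n3:foll/t1/[-]
after 5 — deliver 3→0: n0:lead/t1/[-]
after 6 — deliver 0→1: n1:foll/t1/[-]
after 7 — deliver 1→0: ·
after 8 — propose(0,'p'): n0:lead/t1/[p]
after 9 — deliver 0→2: n2:foll/t1/[p]
after 10 — deliver 2→0: ·
after 11 — timeout(0): n0:cand/t2/[p]
after 12 — deliver 0→1: n1:foll/t1/[p]
after 13 — deliver 1→0: ·
after 14 — deliver 0→2: n2:foll/t2/[p]
after 15 — deliver 2→0: ·
after 16 — crash(3): n3:✗foll/t1/[-]
after 17 — propose(3,'p'): ·
after 18 — deliver 3→0: ·
after 19 — deliver 0→3: ·

1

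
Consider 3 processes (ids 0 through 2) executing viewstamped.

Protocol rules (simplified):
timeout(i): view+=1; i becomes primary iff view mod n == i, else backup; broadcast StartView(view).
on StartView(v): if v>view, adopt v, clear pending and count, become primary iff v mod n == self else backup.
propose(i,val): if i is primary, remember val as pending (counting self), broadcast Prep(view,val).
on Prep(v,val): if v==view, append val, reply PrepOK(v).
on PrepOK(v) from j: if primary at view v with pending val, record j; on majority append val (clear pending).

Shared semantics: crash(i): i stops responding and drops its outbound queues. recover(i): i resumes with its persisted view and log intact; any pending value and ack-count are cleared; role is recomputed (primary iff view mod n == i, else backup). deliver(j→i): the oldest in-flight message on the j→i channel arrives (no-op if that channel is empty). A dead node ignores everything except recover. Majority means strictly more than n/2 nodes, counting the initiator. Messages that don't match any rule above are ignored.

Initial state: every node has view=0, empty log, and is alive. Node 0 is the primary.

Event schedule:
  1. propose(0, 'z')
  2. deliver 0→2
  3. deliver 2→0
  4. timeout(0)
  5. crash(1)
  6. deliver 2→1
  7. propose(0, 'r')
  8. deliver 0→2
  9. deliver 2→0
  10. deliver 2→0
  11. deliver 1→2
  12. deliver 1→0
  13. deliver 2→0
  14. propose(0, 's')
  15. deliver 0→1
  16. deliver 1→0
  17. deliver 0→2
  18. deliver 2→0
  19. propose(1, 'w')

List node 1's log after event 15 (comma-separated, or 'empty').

[1] propose(0,'z') → ∅
[2] deliver 0→2 → N2(back v0 [z])
[3] deliver 2→0 → N0(prim v0 [z])
[4] timeout(0) → N0(back v1 [z])
[5] crash(1) → N1(✗back v0 [-])
[6] deliver 2→1 → ∅
[7] propose(0,'r') → ∅
[8] deliver 0→2 → N2(back v1 [z])
[9] deliver 2→0 → ∅
[10] deliver 2→0 → ∅
[11] deliver 1→2 → ∅
[12] deliver 1→0 → ∅
[13] deliver 2→0 → ∅
[14] propose(0,'s') → ∅
[15] deliver 0→1 → ∅

empty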